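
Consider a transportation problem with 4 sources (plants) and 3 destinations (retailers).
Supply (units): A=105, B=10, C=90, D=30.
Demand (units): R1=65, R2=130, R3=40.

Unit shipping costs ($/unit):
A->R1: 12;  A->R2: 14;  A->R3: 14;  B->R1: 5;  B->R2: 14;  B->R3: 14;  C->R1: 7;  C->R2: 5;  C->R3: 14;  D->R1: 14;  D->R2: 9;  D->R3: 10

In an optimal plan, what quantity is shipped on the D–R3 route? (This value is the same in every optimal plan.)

0

Optimal shipments:
  A→R1: 55 × $12 = $660
  A→R2: 10 × $14 = $140
  A→R3: 40 × $14 = $560
  B→R1: 10 × $5 = $50
  C→R2: 90 × $5 = $450
  D→R2: 30 × $9 = $270
Total cost = $2130.
The route D→R3 is not used.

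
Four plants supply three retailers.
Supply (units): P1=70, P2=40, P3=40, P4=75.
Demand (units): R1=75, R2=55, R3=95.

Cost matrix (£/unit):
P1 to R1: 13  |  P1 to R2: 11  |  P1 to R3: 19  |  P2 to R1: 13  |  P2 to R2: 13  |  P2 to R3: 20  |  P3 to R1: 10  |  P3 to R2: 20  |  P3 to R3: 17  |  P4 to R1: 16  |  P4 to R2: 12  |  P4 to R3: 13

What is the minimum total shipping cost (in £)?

2820

A cheapest plan:
  P1–R2: 55 × £11 = £605
  P1–R3: 15 × £19 = £285
  P2–R1: 35 × £13 = £455
  P2–R3: 5 × £20 = £100
  P3–R1: 40 × £10 = £400
  P4–R3: 75 × £13 = £975
Total = 605 + 285 + 455 + 100 + 400 + 975 = £2820.
(Supply check: P1 ships 70; P2 ships 40; P3 ships 40; P4 ships 75.)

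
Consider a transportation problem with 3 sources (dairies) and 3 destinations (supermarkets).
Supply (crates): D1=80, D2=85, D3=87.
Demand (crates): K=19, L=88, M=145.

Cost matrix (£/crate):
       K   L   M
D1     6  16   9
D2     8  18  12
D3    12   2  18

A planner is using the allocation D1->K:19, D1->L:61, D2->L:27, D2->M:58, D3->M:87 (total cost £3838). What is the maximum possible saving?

1994

Current plan cost = 19·6 + 61·16 + 27·18 + 58·12 + 87·18 = £3838.
Optimal plan:
  D1–M: 80 × £9 = £720
  D2–K: 19 × £8 = £152
  D2–L: 1 × £18 = £18
  D2–M: 65 × £12 = £780
  D3–L: 87 × £2 = £174
Optimal cost = £1844.
Saving = 3838 − 1844 = £1994.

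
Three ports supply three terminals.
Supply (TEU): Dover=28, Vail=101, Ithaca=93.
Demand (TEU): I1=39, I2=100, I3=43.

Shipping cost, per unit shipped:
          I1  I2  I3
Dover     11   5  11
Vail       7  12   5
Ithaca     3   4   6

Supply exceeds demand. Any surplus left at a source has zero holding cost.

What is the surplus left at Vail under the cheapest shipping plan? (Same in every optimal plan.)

40

An optimal plan:
  Dover→I2: 28 × 5 = 140
  Vail→I1: 18 × 7 = 126
  Vail→I3: 43 × 5 = 215
  Ithaca→I1: 21 × 3 = 63
  Ithaca→I2: 72 × 4 = 288
Total cost = 832.
Vail ships 61 of its 101, leaving 40.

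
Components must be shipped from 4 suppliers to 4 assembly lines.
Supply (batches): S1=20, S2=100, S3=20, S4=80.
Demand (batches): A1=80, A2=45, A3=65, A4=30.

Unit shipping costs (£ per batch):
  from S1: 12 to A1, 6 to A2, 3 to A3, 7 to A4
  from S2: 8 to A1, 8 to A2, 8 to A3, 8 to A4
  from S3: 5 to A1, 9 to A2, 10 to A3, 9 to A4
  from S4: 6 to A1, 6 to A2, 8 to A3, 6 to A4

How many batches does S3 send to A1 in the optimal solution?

20

The minimum-cost plan:
  S1→A3: 20 × £3 = £60
  S2→A1: 25 × £8 = £200
  S2→A3: 45 × £8 = £360
  S2→A4: 30 × £8 = £240
  S3→A1: 20 × £5 = £100
  S4→A1: 35 × £6 = £210
  S4→A2: 45 × £6 = £270
Total cost = £1440.
So S3→A1 carries 20 batches.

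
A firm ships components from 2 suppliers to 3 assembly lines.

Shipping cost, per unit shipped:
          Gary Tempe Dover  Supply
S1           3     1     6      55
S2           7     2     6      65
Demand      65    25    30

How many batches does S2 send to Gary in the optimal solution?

10

Optimal shipments:
  S1->Gary: 55 × 3 = 165
  S2->Gary: 10 × 7 = 70
  S2->Tempe: 25 × 2 = 50
  S2->Dover: 30 × 6 = 180
Total cost = 465.
So S2→Gary carries 10 batches.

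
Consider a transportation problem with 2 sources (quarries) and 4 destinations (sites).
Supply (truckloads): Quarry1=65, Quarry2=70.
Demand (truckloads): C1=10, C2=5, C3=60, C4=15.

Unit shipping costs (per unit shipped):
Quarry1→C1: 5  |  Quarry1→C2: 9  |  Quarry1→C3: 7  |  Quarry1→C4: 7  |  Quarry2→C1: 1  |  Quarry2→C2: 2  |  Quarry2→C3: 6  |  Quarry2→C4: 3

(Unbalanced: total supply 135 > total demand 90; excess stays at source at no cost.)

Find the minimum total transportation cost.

445

A cheapest plan:
  Quarry1 to C3: 20 × 7 = 140
  Quarry2 to C1: 10 × 1 = 10
  Quarry2 to C2: 5 × 2 = 10
  Quarry2 to C3: 40 × 6 = 240
  Quarry2 to C4: 15 × 3 = 45
Total = 140 + 10 + 10 + 240 + 45 = 445.
(Supply check: Quarry1 ships 20; Quarry2 ships 70.)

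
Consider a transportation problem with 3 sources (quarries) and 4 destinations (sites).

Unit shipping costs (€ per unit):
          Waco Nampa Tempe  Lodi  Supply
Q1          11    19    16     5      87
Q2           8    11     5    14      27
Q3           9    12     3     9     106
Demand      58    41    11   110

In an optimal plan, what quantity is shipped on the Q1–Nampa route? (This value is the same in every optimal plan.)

0

Solving gives:
  Q1–Lodi: 87 × €5 = €435
  Q2–Nampa: 27 × €11 = €297
  Q3–Waco: 58 × €9 = €522
  Q3–Nampa: 14 × €12 = €168
  Q3–Tempe: 11 × €3 = €33
  Q3–Lodi: 23 × €9 = €207
Total cost = €1662.
The route Q1→Nampa is not used.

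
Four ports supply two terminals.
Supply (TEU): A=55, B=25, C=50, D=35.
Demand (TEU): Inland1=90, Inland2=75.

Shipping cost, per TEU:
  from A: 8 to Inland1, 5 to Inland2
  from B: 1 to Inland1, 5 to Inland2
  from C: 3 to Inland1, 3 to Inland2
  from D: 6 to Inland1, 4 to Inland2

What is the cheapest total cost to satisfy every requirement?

620

Optimal allocation:
  A→Inland2: 55 × 5 = 275
  B→Inland1: 25 × 1 = 25
  C→Inland1: 50 × 3 = 150
  D→Inland1: 15 × 6 = 90
  D→Inland2: 20 × 4 = 80
Total = 275 + 25 + 150 + 90 + 80 = 620.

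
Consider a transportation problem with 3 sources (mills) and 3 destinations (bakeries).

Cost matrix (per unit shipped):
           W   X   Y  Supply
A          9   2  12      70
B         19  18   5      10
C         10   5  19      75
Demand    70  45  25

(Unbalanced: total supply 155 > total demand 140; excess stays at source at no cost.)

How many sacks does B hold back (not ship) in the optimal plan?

Minimum-cost shipments:
  A to W: 10 × 9 = 90
  A to X: 45 × 2 = 90
  A to Y: 15 × 12 = 180
  B to Y: 10 × 5 = 50
  C to W: 60 × 10 = 600
Total cost = 1010.
B ships 10 of its 10, leaving 0.

0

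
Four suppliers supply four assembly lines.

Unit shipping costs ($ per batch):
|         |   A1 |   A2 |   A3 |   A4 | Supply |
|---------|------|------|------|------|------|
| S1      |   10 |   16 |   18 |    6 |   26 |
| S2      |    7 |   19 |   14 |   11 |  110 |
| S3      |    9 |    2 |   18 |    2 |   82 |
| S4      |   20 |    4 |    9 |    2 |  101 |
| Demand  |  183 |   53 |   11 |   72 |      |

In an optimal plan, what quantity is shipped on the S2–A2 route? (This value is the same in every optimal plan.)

0

Solving gives:
  S1->A1: 26 × $10 = $260
  S2->A1: 110 × $7 = $770
  S3->A1: 47 × $9 = $423
  S3->A2: 35 × $2 = $70
  S4->A2: 18 × $4 = $72
  S4->A3: 11 × $9 = $99
  S4->A4: 72 × $2 = $144
Total cost = $1838.
The route S2→A2 is not used.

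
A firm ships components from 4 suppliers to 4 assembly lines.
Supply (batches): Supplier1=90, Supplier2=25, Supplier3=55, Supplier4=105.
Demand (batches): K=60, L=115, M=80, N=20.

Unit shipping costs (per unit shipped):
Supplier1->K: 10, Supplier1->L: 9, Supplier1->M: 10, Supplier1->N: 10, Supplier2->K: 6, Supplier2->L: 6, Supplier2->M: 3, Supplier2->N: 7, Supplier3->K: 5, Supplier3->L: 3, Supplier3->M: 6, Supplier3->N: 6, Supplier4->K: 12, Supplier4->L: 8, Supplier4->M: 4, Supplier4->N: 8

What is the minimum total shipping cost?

1680

An optimal shipping plan:
  Supplier1–K: 35 × 10 = 350
  Supplier1–L: 55 × 9 = 495
  Supplier2–K: 25 × 6 = 150
  Supplier3–L: 55 × 3 = 165
  Supplier4–L: 5 × 8 = 40
  Supplier4–M: 80 × 4 = 320
  Supplier4–N: 20 × 8 = 160
Total = 350 + 495 + 150 + 165 + 40 + 320 + 160 = 1680.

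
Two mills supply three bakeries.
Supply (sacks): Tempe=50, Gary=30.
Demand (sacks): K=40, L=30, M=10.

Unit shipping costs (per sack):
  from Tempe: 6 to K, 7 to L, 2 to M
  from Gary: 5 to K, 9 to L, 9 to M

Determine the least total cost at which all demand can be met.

Optimal allocation:
  Tempe to K: 10 × 6 = 60
  Tempe to L: 30 × 7 = 210
  Tempe to M: 10 × 2 = 20
  Gary to K: 30 × 5 = 150
Total = 60 + 210 + 20 + 150 = 440.

440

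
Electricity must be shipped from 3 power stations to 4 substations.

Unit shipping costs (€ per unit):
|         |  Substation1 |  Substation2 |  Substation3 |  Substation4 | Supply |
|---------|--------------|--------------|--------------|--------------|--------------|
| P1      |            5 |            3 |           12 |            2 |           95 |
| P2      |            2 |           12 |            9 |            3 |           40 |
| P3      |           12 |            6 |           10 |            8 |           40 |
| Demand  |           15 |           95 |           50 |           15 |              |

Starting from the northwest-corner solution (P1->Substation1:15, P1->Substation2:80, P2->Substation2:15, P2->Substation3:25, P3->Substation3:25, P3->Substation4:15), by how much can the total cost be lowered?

240

Current plan cost = 15·5 + 80·3 + 15·12 + 25·9 + 25·10 + 15·8 = €1090.
Optimal plan:
  P1->Substation2: 95 × €3 = €285
  P2->Substation1: 15 × €2 = €30
  P2->Substation3: 10 × €9 = €90
  P2->Substation4: 15 × €3 = €45
  P3->Substation3: 40 × €10 = €400
Optimal cost = €850.
Saving = 1090 − 850 = €240.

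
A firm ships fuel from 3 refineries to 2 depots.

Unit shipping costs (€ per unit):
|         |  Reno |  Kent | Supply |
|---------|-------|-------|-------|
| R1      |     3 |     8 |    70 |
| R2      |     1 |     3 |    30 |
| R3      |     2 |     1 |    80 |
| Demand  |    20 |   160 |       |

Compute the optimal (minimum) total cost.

630

A cheapest plan:
  R1 to Reno: 20 × €3 = €60
  R1 to Kent: 50 × €8 = €400
  R2 to Kent: 30 × €3 = €90
  R3 to Kent: 80 × €1 = €80
Total = 60 + 400 + 90 + 80 = €630.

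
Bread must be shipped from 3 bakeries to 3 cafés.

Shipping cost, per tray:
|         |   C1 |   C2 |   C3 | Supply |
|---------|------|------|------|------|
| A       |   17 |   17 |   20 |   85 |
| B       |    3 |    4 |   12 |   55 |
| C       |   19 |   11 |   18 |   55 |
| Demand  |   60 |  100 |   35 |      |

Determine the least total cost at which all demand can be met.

A cheapest plan:
  A–C1: 5 trays
  A–C2: 45 trays
  A–C3: 35 trays
  B–C1: 55 trays
  C–C2: 55 trays
Total cost = 2320.
(Supply check: A ships 85; B ships 55; C ships 55.)

2320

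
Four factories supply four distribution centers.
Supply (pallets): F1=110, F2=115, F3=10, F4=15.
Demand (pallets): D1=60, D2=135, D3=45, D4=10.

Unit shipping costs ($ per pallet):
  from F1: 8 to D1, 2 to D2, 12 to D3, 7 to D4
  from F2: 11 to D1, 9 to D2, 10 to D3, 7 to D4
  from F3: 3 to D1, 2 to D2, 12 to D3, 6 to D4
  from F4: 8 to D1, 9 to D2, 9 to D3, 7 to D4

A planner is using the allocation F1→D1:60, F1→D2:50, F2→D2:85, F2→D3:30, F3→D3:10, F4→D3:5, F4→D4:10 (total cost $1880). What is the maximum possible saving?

380

Current plan cost = 60·8 + 50·2 + 85·9 + 30·10 + 10·12 + 5·9 + 10·7 = $1880.
Optimal plan:
  F1–D2: 110 pallets
  F2–D1: 35 pallets
  F2–D2: 25 pallets
  F2–D3: 45 pallets
  F2–D4: 10 pallets
  F3–D1: 10 pallets
  F4–D1: 15 pallets
Optimal cost = $1500.
Saving = 1880 − 1500 = $380.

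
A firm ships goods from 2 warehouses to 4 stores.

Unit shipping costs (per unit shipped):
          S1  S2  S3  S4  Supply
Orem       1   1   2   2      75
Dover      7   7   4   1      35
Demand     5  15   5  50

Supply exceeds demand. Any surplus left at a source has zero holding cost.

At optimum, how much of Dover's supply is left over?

Minimum-cost shipments:
  Orem→S1: 5 units
  Orem→S2: 15 units
  Orem→S3: 5 units
  Orem→S4: 15 units
  Dover→S4: 35 units
Total cost = 95.
Dover ships 35 of its 35, leaving 0.

0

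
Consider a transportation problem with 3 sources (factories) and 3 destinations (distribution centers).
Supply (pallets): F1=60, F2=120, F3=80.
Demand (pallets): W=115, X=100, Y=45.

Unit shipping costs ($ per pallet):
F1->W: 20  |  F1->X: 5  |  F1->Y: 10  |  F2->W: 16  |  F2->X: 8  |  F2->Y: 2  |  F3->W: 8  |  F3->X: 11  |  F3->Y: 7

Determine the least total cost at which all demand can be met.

An optimal shipping plan:
  F1–X: 60 × $5 = $300
  F2–W: 35 × $16 = $560
  F2–X: 40 × $8 = $320
  F2–Y: 45 × $2 = $90
  F3–W: 80 × $8 = $640
Total = 300 + 560 + 320 + 90 + 640 = $1910.
(Supply check: F1 ships 60; F2 ships 120; F3 ships 80.)

1910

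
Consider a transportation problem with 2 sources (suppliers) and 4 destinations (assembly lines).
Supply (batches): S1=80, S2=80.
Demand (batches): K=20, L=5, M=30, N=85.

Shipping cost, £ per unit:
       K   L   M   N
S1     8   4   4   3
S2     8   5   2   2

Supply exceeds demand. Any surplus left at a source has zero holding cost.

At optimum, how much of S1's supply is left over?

20

Minimum-cost shipments:
  S1–K: 20 batches
  S1–L: 5 batches
  S1–N: 35 batches
  S2–M: 30 batches
  S2–N: 50 batches
Total cost = £445.
S1 ships 60 of its 80, leaving 20.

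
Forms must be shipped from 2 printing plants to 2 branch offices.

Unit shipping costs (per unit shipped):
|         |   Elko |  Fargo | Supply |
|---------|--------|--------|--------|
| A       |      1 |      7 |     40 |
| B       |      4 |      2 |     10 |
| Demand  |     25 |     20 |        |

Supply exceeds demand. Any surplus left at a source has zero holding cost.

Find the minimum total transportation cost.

115

An optimal shipping plan:
  A->Elko: 25 × 1 = 25
  A->Fargo: 10 × 7 = 70
  B->Fargo: 10 × 2 = 20
Total = 25 + 70 + 20 = 115.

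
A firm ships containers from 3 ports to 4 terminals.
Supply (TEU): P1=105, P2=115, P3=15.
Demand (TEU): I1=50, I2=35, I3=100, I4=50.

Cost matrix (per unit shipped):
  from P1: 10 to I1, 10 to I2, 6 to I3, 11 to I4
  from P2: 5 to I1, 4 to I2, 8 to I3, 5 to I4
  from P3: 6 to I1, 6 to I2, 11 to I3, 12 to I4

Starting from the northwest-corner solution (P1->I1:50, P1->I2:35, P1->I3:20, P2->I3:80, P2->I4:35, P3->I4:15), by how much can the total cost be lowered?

685

Current plan cost = 50·10 + 35·10 + 20·6 + 80·8 + 35·5 + 15·12 = 1965.
Optimal plan:
  P1–I1: 5 × 10 = 50
  P1–I3: 100 × 6 = 600
  P2–I1: 30 × 5 = 150
  P2–I2: 35 × 4 = 140
  P2–I4: 50 × 5 = 250
  P3–I1: 15 × 6 = 90
Optimal cost = 1280.
Saving = 1965 − 1280 = 685.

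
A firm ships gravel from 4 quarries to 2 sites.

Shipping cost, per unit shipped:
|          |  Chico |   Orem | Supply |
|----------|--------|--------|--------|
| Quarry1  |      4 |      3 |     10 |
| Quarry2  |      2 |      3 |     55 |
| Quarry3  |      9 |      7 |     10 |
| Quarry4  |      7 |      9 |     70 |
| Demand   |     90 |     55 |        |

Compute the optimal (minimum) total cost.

735

Optimal allocation:
  Quarry1 to Orem: 10 × 3 = 30
  Quarry2 to Chico: 20 × 2 = 40
  Quarry2 to Orem: 35 × 3 = 105
  Quarry3 to Orem: 10 × 7 = 70
  Quarry4 to Chico: 70 × 7 = 490
Total = 30 + 40 + 105 + 70 + 490 = 735.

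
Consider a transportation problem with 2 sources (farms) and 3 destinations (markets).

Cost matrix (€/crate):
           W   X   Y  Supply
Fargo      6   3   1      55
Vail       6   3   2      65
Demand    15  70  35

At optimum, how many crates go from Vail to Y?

0

The minimum-cost plan:
  Fargo–W: 15 × €6 = €90
  Fargo–X: 5 × €3 = €15
  Fargo–Y: 35 × €1 = €35
  Vail–X: 65 × €3 = €195
Total cost = €335.
The route Vail→Y is not used.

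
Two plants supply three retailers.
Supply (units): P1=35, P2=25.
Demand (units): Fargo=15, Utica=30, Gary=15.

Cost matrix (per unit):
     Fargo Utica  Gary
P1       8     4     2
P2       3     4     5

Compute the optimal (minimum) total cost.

195

One minimum-cost allocation:
  P1->Utica: 20 × 4 = 80
  P1->Gary: 15 × 2 = 30
  P2->Fargo: 15 × 3 = 45
  P2->Utica: 10 × 4 = 40
Total = 80 + 30 + 45 + 40 = 195.
(Supply check: P1 ships 35; P2 ships 25.)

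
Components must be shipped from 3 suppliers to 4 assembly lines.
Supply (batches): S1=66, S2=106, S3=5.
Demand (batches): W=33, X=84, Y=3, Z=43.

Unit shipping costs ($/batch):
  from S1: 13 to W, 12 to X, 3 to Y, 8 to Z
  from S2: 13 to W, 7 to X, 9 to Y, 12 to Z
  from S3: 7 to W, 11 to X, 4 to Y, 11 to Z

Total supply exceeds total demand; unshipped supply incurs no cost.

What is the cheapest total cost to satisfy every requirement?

1340

An optimal shipping plan:
  S1 to W: 6 × $13 = $78
  S1 to Y: 3 × $3 = $9
  S1 to Z: 43 × $8 = $344
  S2 to W: 22 × $13 = $286
  S2 to X: 84 × $7 = $588
  S3 to W: 5 × $7 = $35
Total = 78 + 9 + 344 + 286 + 588 + 35 = $1340.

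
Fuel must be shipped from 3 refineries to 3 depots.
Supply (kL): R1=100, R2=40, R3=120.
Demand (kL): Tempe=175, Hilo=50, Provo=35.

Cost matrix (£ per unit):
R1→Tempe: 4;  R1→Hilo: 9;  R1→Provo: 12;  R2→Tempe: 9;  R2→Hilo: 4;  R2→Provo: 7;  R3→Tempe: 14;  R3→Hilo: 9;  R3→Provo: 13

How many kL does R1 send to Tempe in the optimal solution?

Solving gives:
  R1->Tempe: 100 × £4 = £400
  R2->Hilo: 5 × £4 = £20
  R2->Provo: 35 × £7 = £245
  R3->Tempe: 75 × £14 = £1050
  R3->Hilo: 45 × £9 = £405
Total cost = £2120.
So R1→Tempe carries 100 kL.

100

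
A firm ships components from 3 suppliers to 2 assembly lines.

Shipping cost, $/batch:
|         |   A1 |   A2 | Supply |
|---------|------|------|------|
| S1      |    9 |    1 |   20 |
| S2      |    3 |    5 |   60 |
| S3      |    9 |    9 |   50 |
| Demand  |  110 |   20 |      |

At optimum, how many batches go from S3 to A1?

Solving gives:
  S1→A2: 20 × $1 = $20
  S2→A1: 60 × $3 = $180
  S3→A1: 50 × $9 = $450
Total cost = $650.
So S3→A1 carries 50 batches.

50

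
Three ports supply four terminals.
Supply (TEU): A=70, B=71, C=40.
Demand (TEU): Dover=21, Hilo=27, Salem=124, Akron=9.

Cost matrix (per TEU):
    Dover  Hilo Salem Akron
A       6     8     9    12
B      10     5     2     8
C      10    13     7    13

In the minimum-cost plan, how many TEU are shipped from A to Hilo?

The minimum-cost plan:
  A→Dover: 21 TEU
  A→Hilo: 27 TEU
  A→Salem: 13 TEU
  A→Akron: 9 TEU
  B→Salem: 71 TEU
  C→Salem: 40 TEU
Total cost = 989.
So A→Hilo carries 27 TEU.

27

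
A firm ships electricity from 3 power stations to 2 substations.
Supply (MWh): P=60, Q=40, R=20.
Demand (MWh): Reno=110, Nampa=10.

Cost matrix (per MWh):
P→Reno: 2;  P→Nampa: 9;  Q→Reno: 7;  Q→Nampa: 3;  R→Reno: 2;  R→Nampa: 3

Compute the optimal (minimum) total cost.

400

One minimum-cost allocation:
  P to Reno: 60 × 2 = 120
  Q to Reno: 30 × 7 = 210
  Q to Nampa: 10 × 3 = 30
  R to Reno: 20 × 2 = 40
Total = 120 + 210 + 30 + 40 = 400.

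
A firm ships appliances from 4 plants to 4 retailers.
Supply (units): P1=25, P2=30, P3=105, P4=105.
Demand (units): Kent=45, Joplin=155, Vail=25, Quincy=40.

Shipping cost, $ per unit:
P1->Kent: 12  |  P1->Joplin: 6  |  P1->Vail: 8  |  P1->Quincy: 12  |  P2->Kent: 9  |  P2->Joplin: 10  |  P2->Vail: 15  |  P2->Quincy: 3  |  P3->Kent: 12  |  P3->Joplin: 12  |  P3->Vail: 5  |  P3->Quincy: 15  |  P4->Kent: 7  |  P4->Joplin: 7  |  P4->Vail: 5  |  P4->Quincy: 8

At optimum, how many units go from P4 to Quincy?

The minimum-cost plan:
  P1 to Joplin: 25 units
  P2 to Quincy: 30 units
  P3 to Kent: 45 units
  P3 to Joplin: 35 units
  P3 to Vail: 25 units
  P4 to Joplin: 95 units
  P4 to Quincy: 10 units
Total cost = $2070.
So P4→Quincy carries 10 units.

10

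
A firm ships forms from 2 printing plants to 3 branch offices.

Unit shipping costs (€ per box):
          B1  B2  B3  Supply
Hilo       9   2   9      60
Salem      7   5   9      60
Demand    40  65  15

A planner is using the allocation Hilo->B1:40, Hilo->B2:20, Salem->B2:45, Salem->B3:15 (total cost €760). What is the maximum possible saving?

Current plan cost = 40·9 + 20·2 + 45·5 + 15·9 = €760.
Optimal plan:
  Hilo->B2: 60 × €2 = €120
  Salem->B1: 40 × €7 = €280
  Salem->B2: 5 × €5 = €25
  Salem->B3: 15 × €9 = €135
Optimal cost = €560.
Saving = 760 − 560 = €200.

200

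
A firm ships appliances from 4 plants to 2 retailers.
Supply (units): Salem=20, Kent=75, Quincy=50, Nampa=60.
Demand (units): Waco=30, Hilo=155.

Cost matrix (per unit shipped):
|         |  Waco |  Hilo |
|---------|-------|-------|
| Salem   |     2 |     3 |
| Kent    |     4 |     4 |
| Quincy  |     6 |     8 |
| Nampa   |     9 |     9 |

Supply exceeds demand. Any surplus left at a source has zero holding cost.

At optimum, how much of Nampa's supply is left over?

20

Minimum-cost shipments:
  Salem->Hilo: 20 units
  Kent->Hilo: 75 units
  Quincy->Waco: 30 units
  Quincy->Hilo: 20 units
  Nampa->Hilo: 40 units
Total cost = 1060.
Nampa ships 40 of its 60, leaving 20.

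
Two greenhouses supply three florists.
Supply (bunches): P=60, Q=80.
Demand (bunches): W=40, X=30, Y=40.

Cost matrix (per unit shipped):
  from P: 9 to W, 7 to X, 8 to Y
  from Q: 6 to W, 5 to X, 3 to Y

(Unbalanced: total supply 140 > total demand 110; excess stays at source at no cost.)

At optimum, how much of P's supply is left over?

An optimal plan:
  P->X: 30 × 7 = 210
  Q->W: 40 × 6 = 240
  Q->Y: 40 × 3 = 120
Total cost = 570.
P ships 30 of its 60, leaving 30.

30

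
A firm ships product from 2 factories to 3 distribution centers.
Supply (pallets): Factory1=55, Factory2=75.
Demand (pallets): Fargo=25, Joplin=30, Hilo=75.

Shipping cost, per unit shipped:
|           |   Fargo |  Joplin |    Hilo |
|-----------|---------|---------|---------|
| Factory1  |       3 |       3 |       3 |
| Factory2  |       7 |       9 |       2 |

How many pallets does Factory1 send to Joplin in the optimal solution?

Solving gives:
  Factory1 to Fargo: 25 × 3 = 75
  Factory1 to Joplin: 30 × 3 = 90
  Factory2 to Hilo: 75 × 2 = 150
Total cost = 315.
So Factory1→Joplin carries 30 pallets.

30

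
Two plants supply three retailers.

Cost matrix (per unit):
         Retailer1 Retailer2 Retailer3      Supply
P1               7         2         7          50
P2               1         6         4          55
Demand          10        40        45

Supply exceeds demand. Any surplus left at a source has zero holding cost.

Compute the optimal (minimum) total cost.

An optimal shipping plan:
  P1–Retailer2: 40 × 2 = 80
  P2–Retailer1: 10 × 1 = 10
  P2–Retailer3: 45 × 4 = 180
Total = 80 + 10 + 180 = 270.
(Supply check: P1 ships 40; P2 ships 55.)

270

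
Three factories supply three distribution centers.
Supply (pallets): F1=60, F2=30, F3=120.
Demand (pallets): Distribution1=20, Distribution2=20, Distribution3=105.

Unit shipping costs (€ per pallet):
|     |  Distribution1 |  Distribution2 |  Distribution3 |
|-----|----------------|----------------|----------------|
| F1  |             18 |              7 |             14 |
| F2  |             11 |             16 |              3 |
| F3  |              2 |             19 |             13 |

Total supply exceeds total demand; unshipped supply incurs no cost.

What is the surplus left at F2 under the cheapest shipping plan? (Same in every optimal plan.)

0

Minimum-cost shipments:
  F1→Distribution2: 20 pallets
  F2→Distribution3: 30 pallets
  F3→Distribution1: 20 pallets
  F3→Distribution3: 75 pallets
Total cost = €1245.
F2 ships 30 of its 30, leaving 0.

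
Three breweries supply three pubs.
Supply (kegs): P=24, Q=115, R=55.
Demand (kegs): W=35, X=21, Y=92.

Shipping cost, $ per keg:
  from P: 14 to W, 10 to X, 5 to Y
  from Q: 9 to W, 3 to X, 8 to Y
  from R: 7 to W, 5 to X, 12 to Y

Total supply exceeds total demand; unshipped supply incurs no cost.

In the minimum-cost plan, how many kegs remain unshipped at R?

20

Minimum-cost shipments:
  P→Y: 24 × $5 = $120
  Q→X: 21 × $3 = $63
  Q→Y: 68 × $8 = $544
  R→W: 35 × $7 = $245
Total cost = $972.
R ships 35 of its 55, leaving 20.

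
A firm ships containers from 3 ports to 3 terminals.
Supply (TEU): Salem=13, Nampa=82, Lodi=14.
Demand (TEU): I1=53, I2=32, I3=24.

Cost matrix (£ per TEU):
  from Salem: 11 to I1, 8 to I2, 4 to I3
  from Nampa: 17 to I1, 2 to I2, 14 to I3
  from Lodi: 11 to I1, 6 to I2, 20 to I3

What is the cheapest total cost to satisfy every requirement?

1087

A cheapest plan:
  Salem–I3: 13 × £4 = £52
  Nampa–I1: 39 × £17 = £663
  Nampa–I2: 32 × £2 = £64
  Nampa–I3: 11 × £14 = £154
  Lodi–I1: 14 × £11 = £154
Total = 52 + 663 + 64 + 154 + 154 = £1087.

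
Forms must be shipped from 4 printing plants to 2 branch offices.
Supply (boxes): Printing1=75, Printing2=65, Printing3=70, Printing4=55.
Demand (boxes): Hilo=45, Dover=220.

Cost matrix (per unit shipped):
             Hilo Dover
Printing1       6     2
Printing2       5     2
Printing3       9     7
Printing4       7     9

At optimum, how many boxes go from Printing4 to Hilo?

45

Optimal shipments:
  Printing1 to Dover: 75 boxes
  Printing2 to Dover: 65 boxes
  Printing3 to Dover: 70 boxes
  Printing4 to Hilo: 45 boxes
  Printing4 to Dover: 10 boxes
Total cost = 1175.
So Printing4→Hilo carries 45 boxes.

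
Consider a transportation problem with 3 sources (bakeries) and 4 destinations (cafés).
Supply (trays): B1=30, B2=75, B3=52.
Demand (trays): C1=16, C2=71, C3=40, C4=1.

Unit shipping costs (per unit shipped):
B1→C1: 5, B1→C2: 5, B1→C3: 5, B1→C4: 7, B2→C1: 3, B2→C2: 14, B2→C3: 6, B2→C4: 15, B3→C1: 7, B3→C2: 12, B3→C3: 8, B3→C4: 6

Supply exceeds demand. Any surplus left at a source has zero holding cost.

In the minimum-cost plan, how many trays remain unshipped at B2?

An optimal plan:
  B1–C2: 30 × 5 = 150
  B2–C1: 16 × 3 = 48
  B2–C3: 40 × 6 = 240
  B3–C2: 41 × 12 = 492
  B3–C4: 1 × 6 = 6
Total cost = 936.
B2 ships 56 of its 75, leaving 19.

19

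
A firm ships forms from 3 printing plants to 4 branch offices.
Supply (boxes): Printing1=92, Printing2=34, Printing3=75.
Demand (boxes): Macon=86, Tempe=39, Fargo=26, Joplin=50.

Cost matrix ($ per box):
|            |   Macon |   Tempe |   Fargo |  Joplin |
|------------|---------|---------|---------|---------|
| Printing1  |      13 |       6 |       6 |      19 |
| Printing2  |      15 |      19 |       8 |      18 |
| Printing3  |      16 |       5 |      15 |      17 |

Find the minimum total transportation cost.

2373

Optimal allocation:
  Printing1→Macon: 66 × $13 = $858
  Printing1→Fargo: 26 × $6 = $156
  Printing2→Macon: 20 × $15 = $300
  Printing2→Joplin: 14 × $18 = $252
  Printing3→Tempe: 39 × $5 = $195
  Printing3→Joplin: 36 × $17 = $612
Total = 858 + 156 + 300 + 252 + 195 + 612 = $2373.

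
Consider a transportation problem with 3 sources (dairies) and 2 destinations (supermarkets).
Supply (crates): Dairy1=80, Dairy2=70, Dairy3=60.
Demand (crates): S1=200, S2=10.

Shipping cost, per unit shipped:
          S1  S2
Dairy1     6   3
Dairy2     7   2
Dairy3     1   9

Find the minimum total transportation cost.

980

Optimal allocation:
  Dairy1–S1: 80 crates
  Dairy2–S1: 60 crates
  Dairy2–S2: 10 crates
  Dairy3–S1: 60 crates
Total cost = 980.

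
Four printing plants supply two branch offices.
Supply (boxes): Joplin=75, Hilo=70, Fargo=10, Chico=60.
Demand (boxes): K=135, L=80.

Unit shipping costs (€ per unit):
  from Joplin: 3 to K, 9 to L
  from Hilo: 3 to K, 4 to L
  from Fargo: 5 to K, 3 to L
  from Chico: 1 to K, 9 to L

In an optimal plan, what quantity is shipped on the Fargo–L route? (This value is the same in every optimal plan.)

The minimum-cost plan:
  Joplin->K: 75 × €3 = €225
  Hilo->L: 70 × €4 = €280
  Fargo->L: 10 × €3 = €30
  Chico->K: 60 × €1 = €60
Total cost = €595.
So Fargo→L carries 10 boxes.

10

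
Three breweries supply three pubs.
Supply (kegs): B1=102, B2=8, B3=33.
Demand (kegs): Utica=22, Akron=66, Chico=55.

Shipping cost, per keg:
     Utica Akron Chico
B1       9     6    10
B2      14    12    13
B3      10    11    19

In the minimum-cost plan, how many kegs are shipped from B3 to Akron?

The minimum-cost plan:
  B1->Akron: 55 kegs
  B1->Chico: 47 kegs
  B2->Chico: 8 kegs
  B3->Utica: 22 kegs
  B3->Akron: 11 kegs
Total cost = 1245.
So B3→Akron carries 11 kegs.

11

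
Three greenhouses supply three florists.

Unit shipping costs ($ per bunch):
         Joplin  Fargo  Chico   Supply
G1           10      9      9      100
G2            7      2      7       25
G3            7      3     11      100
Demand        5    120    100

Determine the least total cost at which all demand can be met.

1270

A cheapest plan:
  G1->Chico: 100 bunches
  G2->Fargo: 25 bunches
  G3->Joplin: 5 bunches
  G3->Fargo: 95 bunches
Total cost = $1270.
(Supply check: G1 ships 100; G2 ships 25; G3 ships 100.)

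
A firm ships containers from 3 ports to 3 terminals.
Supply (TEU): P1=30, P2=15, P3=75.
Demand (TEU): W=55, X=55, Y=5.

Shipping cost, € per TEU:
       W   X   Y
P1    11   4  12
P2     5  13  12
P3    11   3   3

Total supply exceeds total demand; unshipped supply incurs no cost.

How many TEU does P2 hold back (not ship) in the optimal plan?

Minimum-cost shipments:
  P1->W: 25 × €11 = €275
  P2->W: 15 × €5 = €75
  P3->W: 15 × €11 = €165
  P3->X: 55 × €3 = €165
  P3->Y: 5 × €3 = €15
Total cost = €695.
P2 ships 15 of its 15, leaving 0.

0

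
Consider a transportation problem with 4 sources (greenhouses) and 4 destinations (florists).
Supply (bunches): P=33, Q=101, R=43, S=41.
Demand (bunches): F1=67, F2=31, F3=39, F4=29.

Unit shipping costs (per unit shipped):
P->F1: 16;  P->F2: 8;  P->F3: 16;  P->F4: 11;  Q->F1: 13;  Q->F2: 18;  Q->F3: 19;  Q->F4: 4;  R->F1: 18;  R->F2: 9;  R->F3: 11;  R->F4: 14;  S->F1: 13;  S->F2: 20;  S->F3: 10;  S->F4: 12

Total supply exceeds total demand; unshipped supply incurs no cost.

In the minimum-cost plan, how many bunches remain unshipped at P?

Minimum-cost shipments:
  P->F2: 31 × 8 = 248
  Q->F1: 65 × 13 = 845
  Q->F4: 29 × 4 = 116
  S->F1: 2 × 13 = 26
  S->F3: 39 × 10 = 390
Total cost = 1625.
P ships 31 of its 33, leaving 2.

2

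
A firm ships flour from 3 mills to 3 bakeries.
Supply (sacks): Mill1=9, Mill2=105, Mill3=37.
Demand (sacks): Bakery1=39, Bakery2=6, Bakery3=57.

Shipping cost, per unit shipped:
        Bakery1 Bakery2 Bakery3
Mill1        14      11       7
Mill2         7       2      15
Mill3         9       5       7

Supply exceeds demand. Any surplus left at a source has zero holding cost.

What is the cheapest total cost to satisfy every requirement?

One minimum-cost allocation:
  Mill1->Bakery3: 9 sacks
  Mill2->Bakery1: 39 sacks
  Mill2->Bakery2: 6 sacks
  Mill2->Bakery3: 11 sacks
  Mill3->Bakery3: 37 sacks
Total cost = 772.

772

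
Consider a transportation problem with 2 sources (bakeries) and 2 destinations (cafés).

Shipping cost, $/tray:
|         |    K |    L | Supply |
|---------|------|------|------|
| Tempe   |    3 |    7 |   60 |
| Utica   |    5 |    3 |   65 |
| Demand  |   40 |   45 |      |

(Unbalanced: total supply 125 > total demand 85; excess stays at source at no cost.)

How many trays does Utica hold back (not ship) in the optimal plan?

Minimum-cost shipments:
  Tempe->K: 40 × $3 = $120
  Utica->L: 45 × $3 = $135
Total cost = $255.
Utica ships 45 of its 65, leaving 20.

20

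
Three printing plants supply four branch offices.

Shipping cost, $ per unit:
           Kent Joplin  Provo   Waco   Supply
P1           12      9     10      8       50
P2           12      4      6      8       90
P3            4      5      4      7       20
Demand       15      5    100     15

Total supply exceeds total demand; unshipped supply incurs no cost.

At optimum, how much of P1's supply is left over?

25

An optimal plan:
  P1→Provo: 10 × $10 = $100
  P1→Waco: 15 × $8 = $120
  P2→Joplin: 5 × $4 = $20
  P2→Provo: 85 × $6 = $510
  P3→Kent: 15 × $4 = $60
  P3→Provo: 5 × $4 = $20
Total cost = $830.
P1 ships 25 of its 50, leaving 25.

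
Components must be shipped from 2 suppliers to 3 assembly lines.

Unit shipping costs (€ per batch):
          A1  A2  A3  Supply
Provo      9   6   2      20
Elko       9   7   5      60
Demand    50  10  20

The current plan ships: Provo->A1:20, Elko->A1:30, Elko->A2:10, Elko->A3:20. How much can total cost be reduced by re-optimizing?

60

Current plan cost = 20·9 + 30·9 + 10·7 + 20·5 = €620.
Optimal plan:
  Provo–A3: 20 × €2 = €40
  Elko–A1: 50 × €9 = €450
  Elko–A2: 10 × €7 = €70
Optimal cost = €560.
Saving = 620 − 560 = €60.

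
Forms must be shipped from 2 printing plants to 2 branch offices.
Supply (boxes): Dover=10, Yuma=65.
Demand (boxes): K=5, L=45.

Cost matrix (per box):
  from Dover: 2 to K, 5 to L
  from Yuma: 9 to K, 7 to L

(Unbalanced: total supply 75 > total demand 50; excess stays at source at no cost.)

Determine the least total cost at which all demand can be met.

315

Optimal allocation:
  Dover→K: 5 × 2 = 10
  Dover→L: 5 × 5 = 25
  Yuma→L: 40 × 7 = 280
Total = 10 + 25 + 280 = 315.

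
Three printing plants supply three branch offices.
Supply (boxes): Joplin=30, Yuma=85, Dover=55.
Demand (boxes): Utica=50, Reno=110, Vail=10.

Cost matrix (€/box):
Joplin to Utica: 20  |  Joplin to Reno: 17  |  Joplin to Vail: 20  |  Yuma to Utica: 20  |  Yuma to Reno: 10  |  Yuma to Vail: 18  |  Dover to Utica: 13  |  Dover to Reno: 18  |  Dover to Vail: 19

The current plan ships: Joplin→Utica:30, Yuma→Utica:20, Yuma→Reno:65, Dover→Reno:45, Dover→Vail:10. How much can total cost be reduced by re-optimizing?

530

Current plan cost = 30·20 + 20·20 + 65·10 + 45·18 + 10·19 = €2650.
Optimal plan:
  Joplin to Reno: 25 × €17 = €425
  Joplin to Vail: 5 × €20 = €100
  Yuma to Reno: 85 × €10 = €850
  Dover to Utica: 50 × €13 = €650
  Dover to Vail: 5 × €19 = €95
Optimal cost = €2120.
Saving = 2650 − 2120 = €530.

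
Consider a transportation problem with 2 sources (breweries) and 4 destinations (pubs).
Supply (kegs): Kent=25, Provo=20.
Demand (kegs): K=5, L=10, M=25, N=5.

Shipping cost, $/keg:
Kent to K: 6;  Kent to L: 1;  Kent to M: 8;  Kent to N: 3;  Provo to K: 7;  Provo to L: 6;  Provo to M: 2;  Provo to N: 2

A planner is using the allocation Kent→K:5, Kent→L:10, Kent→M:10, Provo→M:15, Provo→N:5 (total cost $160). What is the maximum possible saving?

Current plan cost = 5·6 + 10·1 + 10·8 + 15·2 + 5·2 = $160.
Optimal plan:
  Kent to K: 5 × $6 = $30
  Kent to L: 10 × $1 = $10
  Kent to M: 5 × $8 = $40
  Kent to N: 5 × $3 = $15
  Provo to M: 20 × $2 = $40
Optimal cost = $135.
Saving = 160 − 135 = $25.

25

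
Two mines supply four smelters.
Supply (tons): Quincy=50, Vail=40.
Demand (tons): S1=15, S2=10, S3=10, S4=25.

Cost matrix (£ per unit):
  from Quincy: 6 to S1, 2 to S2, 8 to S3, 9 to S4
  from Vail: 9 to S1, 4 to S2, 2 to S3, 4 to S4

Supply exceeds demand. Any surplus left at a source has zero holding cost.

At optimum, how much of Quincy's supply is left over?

25

Minimum-cost shipments:
  Quincy to S1: 15 × £6 = £90
  Quincy to S2: 10 × £2 = £20
  Vail to S3: 10 × £2 = £20
  Vail to S4: 25 × £4 = £100
Total cost = £230.
Quincy ships 25 of its 50, leaving 25.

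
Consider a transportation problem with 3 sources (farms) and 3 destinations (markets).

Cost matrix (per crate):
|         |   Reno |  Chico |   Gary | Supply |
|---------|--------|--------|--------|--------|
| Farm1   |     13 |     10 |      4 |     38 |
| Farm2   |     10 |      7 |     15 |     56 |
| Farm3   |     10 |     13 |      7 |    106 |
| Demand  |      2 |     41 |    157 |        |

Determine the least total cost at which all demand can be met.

A cheapest plan:
  Farm1–Gary: 38 × 4 = 152
  Farm2–Reno: 2 × 10 = 20
  Farm2–Chico: 41 × 7 = 287
  Farm2–Gary: 13 × 15 = 195
  Farm3–Gary: 106 × 7 = 742
Total = 152 + 20 + 287 + 195 + 742 = 1396.
(Supply check: Farm1 ships 38; Farm2 ships 56; Farm3 ships 106.)

1396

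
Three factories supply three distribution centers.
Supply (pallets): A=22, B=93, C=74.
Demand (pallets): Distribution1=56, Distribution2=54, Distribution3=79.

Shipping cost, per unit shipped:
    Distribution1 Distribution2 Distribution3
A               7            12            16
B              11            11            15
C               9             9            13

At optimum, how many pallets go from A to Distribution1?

Solving gives:
  A to Distribution1: 22 × 7 = 154
  B to Distribution1: 14 × 11 = 154
  B to Distribution3: 79 × 15 = 1185
  C to Distribution1: 20 × 9 = 180
  C to Distribution2: 54 × 9 = 486
Total cost = 2159.
So A→Distribution1 carries 22 pallets.

22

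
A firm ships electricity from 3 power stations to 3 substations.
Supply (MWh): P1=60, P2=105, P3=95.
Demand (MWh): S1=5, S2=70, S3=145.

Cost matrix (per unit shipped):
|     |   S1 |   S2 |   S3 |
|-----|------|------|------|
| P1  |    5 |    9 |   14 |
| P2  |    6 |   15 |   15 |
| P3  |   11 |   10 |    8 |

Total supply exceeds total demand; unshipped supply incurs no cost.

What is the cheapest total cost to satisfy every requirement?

2230

Optimal allocation:
  P1–S2: 60 × 9 = 540
  P2–S1: 5 × 6 = 30
  P2–S2: 10 × 15 = 150
  P2–S3: 50 × 15 = 750
  P3–S3: 95 × 8 = 760
Total = 540 + 30 + 150 + 750 + 760 = 2230.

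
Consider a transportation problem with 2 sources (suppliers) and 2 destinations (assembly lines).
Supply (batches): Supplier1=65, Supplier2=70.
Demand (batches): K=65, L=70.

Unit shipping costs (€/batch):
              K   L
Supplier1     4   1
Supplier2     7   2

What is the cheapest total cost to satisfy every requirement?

400

An optimal shipping plan:
  Supplier1->K: 65 batches
  Supplier2->L: 70 batches
Total cost = €400.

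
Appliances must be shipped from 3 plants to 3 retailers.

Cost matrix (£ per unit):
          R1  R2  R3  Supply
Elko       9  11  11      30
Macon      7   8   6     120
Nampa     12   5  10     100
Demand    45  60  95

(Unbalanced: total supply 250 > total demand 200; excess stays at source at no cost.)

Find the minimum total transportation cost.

An optimal shipping plan:
  Elko to R1: 20 × £9 = £180
  Macon to R1: 25 × £7 = £175
  Macon to R3: 95 × £6 = £570
  Nampa to R2: 60 × £5 = £300
Total = 180 + 175 + 570 + 300 = £1225.
(Supply check: Elko ships 20; Macon ships 120; Nampa ships 60.)

1225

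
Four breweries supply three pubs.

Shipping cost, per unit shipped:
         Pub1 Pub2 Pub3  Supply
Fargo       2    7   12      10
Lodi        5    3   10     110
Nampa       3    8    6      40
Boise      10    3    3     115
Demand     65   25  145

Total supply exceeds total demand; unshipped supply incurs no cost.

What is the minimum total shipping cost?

875

An optimal shipping plan:
  Fargo to Pub1: 10 × 2 = 20
  Lodi to Pub1: 45 × 5 = 225
  Lodi to Pub2: 25 × 3 = 75
  Nampa to Pub1: 10 × 3 = 30
  Nampa to Pub3: 30 × 6 = 180
  Boise to Pub3: 115 × 3 = 345
Total = 20 + 225 + 75 + 30 + 180 + 345 = 875.
(Supply check: Fargo ships 10; Lodi ships 70; Nampa ships 40; Boise ships 115.)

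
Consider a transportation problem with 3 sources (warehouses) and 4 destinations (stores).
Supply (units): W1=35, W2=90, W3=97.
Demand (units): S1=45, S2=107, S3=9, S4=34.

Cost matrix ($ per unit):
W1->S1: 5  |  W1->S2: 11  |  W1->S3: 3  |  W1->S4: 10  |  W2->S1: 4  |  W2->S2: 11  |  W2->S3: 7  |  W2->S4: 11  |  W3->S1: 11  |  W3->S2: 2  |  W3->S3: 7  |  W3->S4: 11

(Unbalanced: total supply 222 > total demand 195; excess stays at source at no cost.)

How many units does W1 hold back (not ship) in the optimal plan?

Minimum-cost shipments:
  W1→S3: 9 units
  W1→S4: 26 units
  W2→S1: 45 units
  W2→S2: 10 units
  W2→S4: 8 units
  W3→S2: 97 units
Total cost = $859.
W1 ships 35 of its 35, leaving 0.

0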